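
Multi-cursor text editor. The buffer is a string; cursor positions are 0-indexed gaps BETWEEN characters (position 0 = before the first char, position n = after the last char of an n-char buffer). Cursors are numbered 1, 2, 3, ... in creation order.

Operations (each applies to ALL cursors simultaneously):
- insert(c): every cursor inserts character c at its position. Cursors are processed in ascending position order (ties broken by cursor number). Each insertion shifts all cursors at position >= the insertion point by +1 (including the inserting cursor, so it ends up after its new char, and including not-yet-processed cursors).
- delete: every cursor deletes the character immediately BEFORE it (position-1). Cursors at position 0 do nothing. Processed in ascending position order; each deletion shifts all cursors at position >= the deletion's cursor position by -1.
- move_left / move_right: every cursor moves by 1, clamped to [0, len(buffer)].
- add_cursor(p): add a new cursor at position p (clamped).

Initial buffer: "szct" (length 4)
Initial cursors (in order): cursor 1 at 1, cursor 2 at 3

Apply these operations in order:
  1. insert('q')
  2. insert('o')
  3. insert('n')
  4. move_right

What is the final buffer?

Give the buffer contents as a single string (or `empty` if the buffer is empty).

Answer: sqonzcqont

Derivation:
After op 1 (insert('q')): buffer="sqzcqt" (len 6), cursors c1@2 c2@5, authorship .1..2.
After op 2 (insert('o')): buffer="sqozcqot" (len 8), cursors c1@3 c2@7, authorship .11..22.
After op 3 (insert('n')): buffer="sqonzcqont" (len 10), cursors c1@4 c2@9, authorship .111..222.
After op 4 (move_right): buffer="sqonzcqont" (len 10), cursors c1@5 c2@10, authorship .111..222.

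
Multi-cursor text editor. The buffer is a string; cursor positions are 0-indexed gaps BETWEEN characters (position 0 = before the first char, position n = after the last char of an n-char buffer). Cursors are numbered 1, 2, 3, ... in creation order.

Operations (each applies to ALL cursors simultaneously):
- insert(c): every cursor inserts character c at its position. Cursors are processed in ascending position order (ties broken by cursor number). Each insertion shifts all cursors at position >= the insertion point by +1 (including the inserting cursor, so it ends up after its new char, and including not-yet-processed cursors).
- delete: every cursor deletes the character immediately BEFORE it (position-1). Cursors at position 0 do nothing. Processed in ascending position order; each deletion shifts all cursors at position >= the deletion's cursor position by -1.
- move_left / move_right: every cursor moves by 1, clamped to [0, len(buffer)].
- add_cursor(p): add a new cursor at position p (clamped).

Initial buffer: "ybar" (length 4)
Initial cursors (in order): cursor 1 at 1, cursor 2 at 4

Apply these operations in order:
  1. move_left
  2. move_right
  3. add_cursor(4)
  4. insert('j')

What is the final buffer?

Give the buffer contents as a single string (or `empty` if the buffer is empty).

Answer: yjbarjj

Derivation:
After op 1 (move_left): buffer="ybar" (len 4), cursors c1@0 c2@3, authorship ....
After op 2 (move_right): buffer="ybar" (len 4), cursors c1@1 c2@4, authorship ....
After op 3 (add_cursor(4)): buffer="ybar" (len 4), cursors c1@1 c2@4 c3@4, authorship ....
After op 4 (insert('j')): buffer="yjbarjj" (len 7), cursors c1@2 c2@7 c3@7, authorship .1...23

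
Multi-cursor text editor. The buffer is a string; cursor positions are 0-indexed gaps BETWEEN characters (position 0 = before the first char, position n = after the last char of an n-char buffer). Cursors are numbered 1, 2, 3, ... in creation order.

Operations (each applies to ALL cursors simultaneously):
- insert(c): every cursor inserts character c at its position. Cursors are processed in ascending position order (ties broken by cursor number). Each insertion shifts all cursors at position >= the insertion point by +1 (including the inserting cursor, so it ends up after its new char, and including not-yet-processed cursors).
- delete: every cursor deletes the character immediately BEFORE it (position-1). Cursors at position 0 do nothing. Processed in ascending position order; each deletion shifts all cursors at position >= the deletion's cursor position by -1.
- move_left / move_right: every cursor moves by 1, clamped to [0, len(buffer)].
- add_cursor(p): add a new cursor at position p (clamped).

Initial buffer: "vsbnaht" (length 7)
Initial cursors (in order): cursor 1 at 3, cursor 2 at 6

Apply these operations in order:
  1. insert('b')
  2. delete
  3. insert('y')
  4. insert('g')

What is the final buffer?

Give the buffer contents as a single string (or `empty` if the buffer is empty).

Answer: vsbygnahygt

Derivation:
After op 1 (insert('b')): buffer="vsbbnahbt" (len 9), cursors c1@4 c2@8, authorship ...1...2.
After op 2 (delete): buffer="vsbnaht" (len 7), cursors c1@3 c2@6, authorship .......
After op 3 (insert('y')): buffer="vsbynahyt" (len 9), cursors c1@4 c2@8, authorship ...1...2.
After op 4 (insert('g')): buffer="vsbygnahygt" (len 11), cursors c1@5 c2@10, authorship ...11...22.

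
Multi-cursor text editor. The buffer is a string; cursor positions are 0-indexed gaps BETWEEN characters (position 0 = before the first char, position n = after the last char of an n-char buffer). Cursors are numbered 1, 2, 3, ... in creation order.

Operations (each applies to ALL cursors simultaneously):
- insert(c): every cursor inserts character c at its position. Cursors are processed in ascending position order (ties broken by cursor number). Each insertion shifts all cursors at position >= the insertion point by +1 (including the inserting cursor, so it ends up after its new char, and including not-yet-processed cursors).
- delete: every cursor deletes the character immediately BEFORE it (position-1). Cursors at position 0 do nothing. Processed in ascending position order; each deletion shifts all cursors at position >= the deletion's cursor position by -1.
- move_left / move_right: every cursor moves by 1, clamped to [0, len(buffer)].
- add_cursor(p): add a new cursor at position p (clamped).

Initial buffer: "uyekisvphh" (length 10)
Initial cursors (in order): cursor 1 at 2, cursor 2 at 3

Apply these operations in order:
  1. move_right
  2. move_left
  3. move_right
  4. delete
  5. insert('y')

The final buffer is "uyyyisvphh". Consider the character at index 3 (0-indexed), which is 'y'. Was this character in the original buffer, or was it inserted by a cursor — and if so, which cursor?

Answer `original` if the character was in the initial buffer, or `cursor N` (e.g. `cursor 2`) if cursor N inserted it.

Answer: cursor 2

Derivation:
After op 1 (move_right): buffer="uyekisvphh" (len 10), cursors c1@3 c2@4, authorship ..........
After op 2 (move_left): buffer="uyekisvphh" (len 10), cursors c1@2 c2@3, authorship ..........
After op 3 (move_right): buffer="uyekisvphh" (len 10), cursors c1@3 c2@4, authorship ..........
After op 4 (delete): buffer="uyisvphh" (len 8), cursors c1@2 c2@2, authorship ........
After op 5 (insert('y')): buffer="uyyyisvphh" (len 10), cursors c1@4 c2@4, authorship ..12......
Authorship (.=original, N=cursor N): . . 1 2 . . . . . .
Index 3: author = 2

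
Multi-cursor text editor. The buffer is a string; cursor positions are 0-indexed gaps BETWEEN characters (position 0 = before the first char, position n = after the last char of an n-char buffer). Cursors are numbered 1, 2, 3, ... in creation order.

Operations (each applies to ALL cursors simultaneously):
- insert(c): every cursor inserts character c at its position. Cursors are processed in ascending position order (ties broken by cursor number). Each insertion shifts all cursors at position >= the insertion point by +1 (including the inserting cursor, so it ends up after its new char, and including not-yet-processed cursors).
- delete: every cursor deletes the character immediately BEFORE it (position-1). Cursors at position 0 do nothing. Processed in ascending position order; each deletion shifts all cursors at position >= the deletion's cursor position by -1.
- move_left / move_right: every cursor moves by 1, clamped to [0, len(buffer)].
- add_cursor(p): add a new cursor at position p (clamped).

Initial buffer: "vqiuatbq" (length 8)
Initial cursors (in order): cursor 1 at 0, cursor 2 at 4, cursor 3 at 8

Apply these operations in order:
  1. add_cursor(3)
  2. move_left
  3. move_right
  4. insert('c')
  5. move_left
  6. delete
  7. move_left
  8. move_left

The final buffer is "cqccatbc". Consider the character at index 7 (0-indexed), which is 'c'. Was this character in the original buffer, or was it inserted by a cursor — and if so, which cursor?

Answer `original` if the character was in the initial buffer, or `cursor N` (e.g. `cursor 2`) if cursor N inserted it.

Answer: cursor 3

Derivation:
After op 1 (add_cursor(3)): buffer="vqiuatbq" (len 8), cursors c1@0 c4@3 c2@4 c3@8, authorship ........
After op 2 (move_left): buffer="vqiuatbq" (len 8), cursors c1@0 c4@2 c2@3 c3@7, authorship ........
After op 3 (move_right): buffer="vqiuatbq" (len 8), cursors c1@1 c4@3 c2@4 c3@8, authorship ........
After op 4 (insert('c')): buffer="vcqicucatbqc" (len 12), cursors c1@2 c4@5 c2@7 c3@12, authorship .1..4.2....3
After op 5 (move_left): buffer="vcqicucatbqc" (len 12), cursors c1@1 c4@4 c2@6 c3@11, authorship .1..4.2....3
After op 6 (delete): buffer="cqccatbc" (len 8), cursors c1@0 c4@2 c2@3 c3@7, authorship 1.42...3
After op 7 (move_left): buffer="cqccatbc" (len 8), cursors c1@0 c4@1 c2@2 c3@6, authorship 1.42...3
After op 8 (move_left): buffer="cqccatbc" (len 8), cursors c1@0 c4@0 c2@1 c3@5, authorship 1.42...3
Authorship (.=original, N=cursor N): 1 . 4 2 . . . 3
Index 7: author = 3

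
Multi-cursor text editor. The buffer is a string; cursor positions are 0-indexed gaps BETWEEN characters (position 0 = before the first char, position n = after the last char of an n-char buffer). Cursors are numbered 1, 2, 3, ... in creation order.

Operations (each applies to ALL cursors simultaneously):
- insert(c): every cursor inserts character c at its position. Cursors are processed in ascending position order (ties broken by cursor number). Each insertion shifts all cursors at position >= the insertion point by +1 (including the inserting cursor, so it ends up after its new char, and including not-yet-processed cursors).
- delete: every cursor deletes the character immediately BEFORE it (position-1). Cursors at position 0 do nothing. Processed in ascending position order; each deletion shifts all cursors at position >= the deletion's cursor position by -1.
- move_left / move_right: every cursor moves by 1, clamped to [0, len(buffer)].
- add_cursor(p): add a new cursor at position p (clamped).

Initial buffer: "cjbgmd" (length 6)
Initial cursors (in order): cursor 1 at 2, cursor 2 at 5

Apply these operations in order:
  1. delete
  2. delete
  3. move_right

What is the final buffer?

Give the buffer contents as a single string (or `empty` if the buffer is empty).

Answer: bd

Derivation:
After op 1 (delete): buffer="cbgd" (len 4), cursors c1@1 c2@3, authorship ....
After op 2 (delete): buffer="bd" (len 2), cursors c1@0 c2@1, authorship ..
After op 3 (move_right): buffer="bd" (len 2), cursors c1@1 c2@2, authorship ..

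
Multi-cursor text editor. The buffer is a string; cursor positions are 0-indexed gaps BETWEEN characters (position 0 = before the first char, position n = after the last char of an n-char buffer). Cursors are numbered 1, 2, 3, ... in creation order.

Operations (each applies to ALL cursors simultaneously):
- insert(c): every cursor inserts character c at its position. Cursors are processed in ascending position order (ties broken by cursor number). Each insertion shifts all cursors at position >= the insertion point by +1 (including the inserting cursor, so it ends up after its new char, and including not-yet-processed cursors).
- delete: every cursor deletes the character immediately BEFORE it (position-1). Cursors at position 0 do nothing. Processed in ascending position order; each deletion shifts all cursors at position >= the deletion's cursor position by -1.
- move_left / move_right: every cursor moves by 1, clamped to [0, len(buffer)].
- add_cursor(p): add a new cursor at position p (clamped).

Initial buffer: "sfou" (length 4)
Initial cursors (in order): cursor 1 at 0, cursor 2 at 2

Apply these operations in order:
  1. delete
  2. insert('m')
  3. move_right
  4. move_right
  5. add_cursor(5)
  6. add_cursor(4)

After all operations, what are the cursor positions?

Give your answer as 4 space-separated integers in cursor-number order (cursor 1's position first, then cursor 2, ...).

Answer: 3 5 5 4

Derivation:
After op 1 (delete): buffer="sou" (len 3), cursors c1@0 c2@1, authorship ...
After op 2 (insert('m')): buffer="msmou" (len 5), cursors c1@1 c2@3, authorship 1.2..
After op 3 (move_right): buffer="msmou" (len 5), cursors c1@2 c2@4, authorship 1.2..
After op 4 (move_right): buffer="msmou" (len 5), cursors c1@3 c2@5, authorship 1.2..
After op 5 (add_cursor(5)): buffer="msmou" (len 5), cursors c1@3 c2@5 c3@5, authorship 1.2..
After op 6 (add_cursor(4)): buffer="msmou" (len 5), cursors c1@3 c4@4 c2@5 c3@5, authorship 1.2..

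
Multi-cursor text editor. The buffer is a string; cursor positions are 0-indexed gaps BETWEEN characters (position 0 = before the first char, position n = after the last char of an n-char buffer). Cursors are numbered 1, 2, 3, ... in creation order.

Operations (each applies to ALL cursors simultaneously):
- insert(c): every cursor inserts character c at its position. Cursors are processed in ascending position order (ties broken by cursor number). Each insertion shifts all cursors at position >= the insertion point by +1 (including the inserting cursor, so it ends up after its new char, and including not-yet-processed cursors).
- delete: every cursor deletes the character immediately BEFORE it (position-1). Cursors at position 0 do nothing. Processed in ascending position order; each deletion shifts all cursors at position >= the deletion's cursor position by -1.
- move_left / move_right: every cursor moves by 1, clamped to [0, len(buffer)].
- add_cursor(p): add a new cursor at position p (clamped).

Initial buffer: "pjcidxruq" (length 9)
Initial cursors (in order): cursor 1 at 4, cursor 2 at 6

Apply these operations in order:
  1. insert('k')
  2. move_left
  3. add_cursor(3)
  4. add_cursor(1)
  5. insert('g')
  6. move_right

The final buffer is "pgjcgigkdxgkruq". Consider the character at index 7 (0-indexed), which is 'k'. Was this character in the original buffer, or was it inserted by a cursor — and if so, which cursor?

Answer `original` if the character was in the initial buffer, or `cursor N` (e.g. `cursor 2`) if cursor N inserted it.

Answer: cursor 1

Derivation:
After op 1 (insert('k')): buffer="pjcikdxkruq" (len 11), cursors c1@5 c2@8, authorship ....1..2...
After op 2 (move_left): buffer="pjcikdxkruq" (len 11), cursors c1@4 c2@7, authorship ....1..2...
After op 3 (add_cursor(3)): buffer="pjcikdxkruq" (len 11), cursors c3@3 c1@4 c2@7, authorship ....1..2...
After op 4 (add_cursor(1)): buffer="pjcikdxkruq" (len 11), cursors c4@1 c3@3 c1@4 c2@7, authorship ....1..2...
After op 5 (insert('g')): buffer="pgjcgigkdxgkruq" (len 15), cursors c4@2 c3@5 c1@7 c2@11, authorship .4..3.11..22...
After op 6 (move_right): buffer="pgjcgigkdxgkruq" (len 15), cursors c4@3 c3@6 c1@8 c2@12, authorship .4..3.11..22...
Authorship (.=original, N=cursor N): . 4 . . 3 . 1 1 . . 2 2 . . .
Index 7: author = 1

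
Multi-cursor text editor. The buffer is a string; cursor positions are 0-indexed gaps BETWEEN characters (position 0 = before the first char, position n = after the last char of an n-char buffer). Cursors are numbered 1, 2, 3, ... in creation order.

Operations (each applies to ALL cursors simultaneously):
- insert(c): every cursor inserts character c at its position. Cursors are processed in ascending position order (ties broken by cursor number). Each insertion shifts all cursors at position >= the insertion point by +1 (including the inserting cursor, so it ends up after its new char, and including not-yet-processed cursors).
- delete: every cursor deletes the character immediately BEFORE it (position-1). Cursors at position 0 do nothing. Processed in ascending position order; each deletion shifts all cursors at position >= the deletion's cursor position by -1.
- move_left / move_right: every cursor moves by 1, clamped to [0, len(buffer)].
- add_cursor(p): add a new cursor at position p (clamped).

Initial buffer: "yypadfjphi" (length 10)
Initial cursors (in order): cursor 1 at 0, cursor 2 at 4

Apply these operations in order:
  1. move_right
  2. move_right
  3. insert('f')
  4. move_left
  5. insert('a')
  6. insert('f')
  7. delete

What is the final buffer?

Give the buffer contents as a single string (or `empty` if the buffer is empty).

After op 1 (move_right): buffer="yypadfjphi" (len 10), cursors c1@1 c2@5, authorship ..........
After op 2 (move_right): buffer="yypadfjphi" (len 10), cursors c1@2 c2@6, authorship ..........
After op 3 (insert('f')): buffer="yyfpadffjphi" (len 12), cursors c1@3 c2@8, authorship ..1....2....
After op 4 (move_left): buffer="yyfpadffjphi" (len 12), cursors c1@2 c2@7, authorship ..1....2....
After op 5 (insert('a')): buffer="yyafpadfafjphi" (len 14), cursors c1@3 c2@9, authorship ..11....22....
After op 6 (insert('f')): buffer="yyaffpadfaffjphi" (len 16), cursors c1@4 c2@11, authorship ..111....222....
After op 7 (delete): buffer="yyafpadfafjphi" (len 14), cursors c1@3 c2@9, authorship ..11....22....

Answer: yyafpadfafjphi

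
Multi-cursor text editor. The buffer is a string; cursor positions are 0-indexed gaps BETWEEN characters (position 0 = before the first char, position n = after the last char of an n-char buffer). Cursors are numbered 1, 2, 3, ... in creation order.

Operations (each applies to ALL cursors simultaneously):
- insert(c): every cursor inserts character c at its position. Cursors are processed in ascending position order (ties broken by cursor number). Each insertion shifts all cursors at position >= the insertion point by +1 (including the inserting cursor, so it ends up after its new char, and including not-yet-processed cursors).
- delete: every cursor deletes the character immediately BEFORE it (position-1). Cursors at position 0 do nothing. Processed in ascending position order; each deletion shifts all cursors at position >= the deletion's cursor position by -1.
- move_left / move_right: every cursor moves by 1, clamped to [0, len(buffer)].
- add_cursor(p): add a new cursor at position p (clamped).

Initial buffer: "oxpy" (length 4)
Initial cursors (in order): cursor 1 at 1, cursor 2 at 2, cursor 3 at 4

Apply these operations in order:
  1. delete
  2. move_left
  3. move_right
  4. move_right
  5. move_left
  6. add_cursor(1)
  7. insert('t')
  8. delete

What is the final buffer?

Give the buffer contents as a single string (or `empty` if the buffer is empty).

After op 1 (delete): buffer="p" (len 1), cursors c1@0 c2@0 c3@1, authorship .
After op 2 (move_left): buffer="p" (len 1), cursors c1@0 c2@0 c3@0, authorship .
After op 3 (move_right): buffer="p" (len 1), cursors c1@1 c2@1 c3@1, authorship .
After op 4 (move_right): buffer="p" (len 1), cursors c1@1 c2@1 c3@1, authorship .
After op 5 (move_left): buffer="p" (len 1), cursors c1@0 c2@0 c3@0, authorship .
After op 6 (add_cursor(1)): buffer="p" (len 1), cursors c1@0 c2@0 c3@0 c4@1, authorship .
After op 7 (insert('t')): buffer="tttpt" (len 5), cursors c1@3 c2@3 c3@3 c4@5, authorship 123.4
After op 8 (delete): buffer="p" (len 1), cursors c1@0 c2@0 c3@0 c4@1, authorship .

Answer: p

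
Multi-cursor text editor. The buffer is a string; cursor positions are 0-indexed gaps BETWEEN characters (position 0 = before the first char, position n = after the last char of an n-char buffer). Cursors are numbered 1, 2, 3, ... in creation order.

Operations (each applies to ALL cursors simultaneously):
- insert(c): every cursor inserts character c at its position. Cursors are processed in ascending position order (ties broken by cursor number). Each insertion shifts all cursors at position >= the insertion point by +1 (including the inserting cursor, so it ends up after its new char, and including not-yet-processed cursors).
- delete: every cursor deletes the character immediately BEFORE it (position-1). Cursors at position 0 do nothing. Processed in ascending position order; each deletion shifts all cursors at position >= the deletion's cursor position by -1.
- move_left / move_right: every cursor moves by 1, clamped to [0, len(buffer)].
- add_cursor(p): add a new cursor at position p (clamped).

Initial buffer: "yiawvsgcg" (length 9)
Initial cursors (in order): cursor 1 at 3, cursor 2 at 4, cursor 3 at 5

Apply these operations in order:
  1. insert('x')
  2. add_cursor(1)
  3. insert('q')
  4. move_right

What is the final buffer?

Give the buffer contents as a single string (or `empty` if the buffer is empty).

Answer: yqiaxqwxqvxqsgcg

Derivation:
After op 1 (insert('x')): buffer="yiaxwxvxsgcg" (len 12), cursors c1@4 c2@6 c3@8, authorship ...1.2.3....
After op 2 (add_cursor(1)): buffer="yiaxwxvxsgcg" (len 12), cursors c4@1 c1@4 c2@6 c3@8, authorship ...1.2.3....
After op 3 (insert('q')): buffer="yqiaxqwxqvxqsgcg" (len 16), cursors c4@2 c1@6 c2@9 c3@12, authorship .4..11.22.33....
After op 4 (move_right): buffer="yqiaxqwxqvxqsgcg" (len 16), cursors c4@3 c1@7 c2@10 c3@13, authorship .4..11.22.33....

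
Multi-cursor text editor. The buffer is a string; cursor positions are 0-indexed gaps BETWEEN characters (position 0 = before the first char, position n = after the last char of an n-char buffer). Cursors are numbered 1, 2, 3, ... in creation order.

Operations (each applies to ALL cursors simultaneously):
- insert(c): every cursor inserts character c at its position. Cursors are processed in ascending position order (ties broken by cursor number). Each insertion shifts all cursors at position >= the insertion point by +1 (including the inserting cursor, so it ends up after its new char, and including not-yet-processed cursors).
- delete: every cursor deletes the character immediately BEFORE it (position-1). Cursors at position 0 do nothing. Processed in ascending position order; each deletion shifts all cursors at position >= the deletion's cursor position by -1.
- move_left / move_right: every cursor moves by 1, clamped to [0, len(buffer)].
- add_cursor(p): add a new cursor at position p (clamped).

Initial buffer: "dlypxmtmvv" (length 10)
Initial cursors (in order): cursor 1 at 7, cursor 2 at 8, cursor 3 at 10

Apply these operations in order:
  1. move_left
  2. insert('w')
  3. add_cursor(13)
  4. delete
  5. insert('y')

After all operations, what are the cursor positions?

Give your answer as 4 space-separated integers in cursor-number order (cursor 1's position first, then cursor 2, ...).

Answer: 7 9 13 13

Derivation:
After op 1 (move_left): buffer="dlypxmtmvv" (len 10), cursors c1@6 c2@7 c3@9, authorship ..........
After op 2 (insert('w')): buffer="dlypxmwtwmvwv" (len 13), cursors c1@7 c2@9 c3@12, authorship ......1.2..3.
After op 3 (add_cursor(13)): buffer="dlypxmwtwmvwv" (len 13), cursors c1@7 c2@9 c3@12 c4@13, authorship ......1.2..3.
After op 4 (delete): buffer="dlypxmtmv" (len 9), cursors c1@6 c2@7 c3@9 c4@9, authorship .........
After op 5 (insert('y')): buffer="dlypxmytymvyy" (len 13), cursors c1@7 c2@9 c3@13 c4@13, authorship ......1.2..34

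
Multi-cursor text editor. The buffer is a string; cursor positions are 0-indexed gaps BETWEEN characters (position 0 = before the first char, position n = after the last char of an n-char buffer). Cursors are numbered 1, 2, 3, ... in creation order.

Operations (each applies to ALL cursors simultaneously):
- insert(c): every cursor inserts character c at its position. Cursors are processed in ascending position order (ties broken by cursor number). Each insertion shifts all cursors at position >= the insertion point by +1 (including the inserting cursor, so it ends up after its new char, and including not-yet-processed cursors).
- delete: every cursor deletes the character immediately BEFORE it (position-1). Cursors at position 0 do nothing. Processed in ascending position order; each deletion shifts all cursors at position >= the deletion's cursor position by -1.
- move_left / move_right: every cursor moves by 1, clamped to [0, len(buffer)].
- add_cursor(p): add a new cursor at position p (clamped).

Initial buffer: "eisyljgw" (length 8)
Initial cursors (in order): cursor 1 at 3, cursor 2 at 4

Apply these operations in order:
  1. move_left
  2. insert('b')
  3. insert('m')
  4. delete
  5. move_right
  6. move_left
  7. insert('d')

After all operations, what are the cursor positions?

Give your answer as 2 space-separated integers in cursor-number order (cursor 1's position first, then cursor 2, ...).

After op 1 (move_left): buffer="eisyljgw" (len 8), cursors c1@2 c2@3, authorship ........
After op 2 (insert('b')): buffer="eibsbyljgw" (len 10), cursors c1@3 c2@5, authorship ..1.2.....
After op 3 (insert('m')): buffer="eibmsbmyljgw" (len 12), cursors c1@4 c2@7, authorship ..11.22.....
After op 4 (delete): buffer="eibsbyljgw" (len 10), cursors c1@3 c2@5, authorship ..1.2.....
After op 5 (move_right): buffer="eibsbyljgw" (len 10), cursors c1@4 c2@6, authorship ..1.2.....
After op 6 (move_left): buffer="eibsbyljgw" (len 10), cursors c1@3 c2@5, authorship ..1.2.....
After op 7 (insert('d')): buffer="eibdsbdyljgw" (len 12), cursors c1@4 c2@7, authorship ..11.22.....

Answer: 4 7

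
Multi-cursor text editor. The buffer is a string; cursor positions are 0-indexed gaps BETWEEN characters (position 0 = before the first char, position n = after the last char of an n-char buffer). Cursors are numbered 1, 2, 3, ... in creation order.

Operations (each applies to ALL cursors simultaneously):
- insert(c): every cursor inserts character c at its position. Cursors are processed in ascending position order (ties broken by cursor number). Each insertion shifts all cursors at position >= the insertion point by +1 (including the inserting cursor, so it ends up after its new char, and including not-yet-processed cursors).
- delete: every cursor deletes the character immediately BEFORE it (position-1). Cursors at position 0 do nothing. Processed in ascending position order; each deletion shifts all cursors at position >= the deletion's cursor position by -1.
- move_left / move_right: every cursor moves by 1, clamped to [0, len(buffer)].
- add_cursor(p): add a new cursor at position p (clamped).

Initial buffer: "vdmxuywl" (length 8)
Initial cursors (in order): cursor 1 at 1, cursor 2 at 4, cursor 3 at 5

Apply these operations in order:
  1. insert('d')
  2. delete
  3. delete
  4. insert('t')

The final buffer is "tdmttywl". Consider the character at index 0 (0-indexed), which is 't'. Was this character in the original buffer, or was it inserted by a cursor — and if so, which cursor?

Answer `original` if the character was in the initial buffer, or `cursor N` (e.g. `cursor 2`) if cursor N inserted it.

Answer: cursor 1

Derivation:
After op 1 (insert('d')): buffer="vddmxdudywl" (len 11), cursors c1@2 c2@6 c3@8, authorship .1...2.3...
After op 2 (delete): buffer="vdmxuywl" (len 8), cursors c1@1 c2@4 c3@5, authorship ........
After op 3 (delete): buffer="dmywl" (len 5), cursors c1@0 c2@2 c3@2, authorship .....
After op 4 (insert('t')): buffer="tdmttywl" (len 8), cursors c1@1 c2@5 c3@5, authorship 1..23...
Authorship (.=original, N=cursor N): 1 . . 2 3 . . .
Index 0: author = 1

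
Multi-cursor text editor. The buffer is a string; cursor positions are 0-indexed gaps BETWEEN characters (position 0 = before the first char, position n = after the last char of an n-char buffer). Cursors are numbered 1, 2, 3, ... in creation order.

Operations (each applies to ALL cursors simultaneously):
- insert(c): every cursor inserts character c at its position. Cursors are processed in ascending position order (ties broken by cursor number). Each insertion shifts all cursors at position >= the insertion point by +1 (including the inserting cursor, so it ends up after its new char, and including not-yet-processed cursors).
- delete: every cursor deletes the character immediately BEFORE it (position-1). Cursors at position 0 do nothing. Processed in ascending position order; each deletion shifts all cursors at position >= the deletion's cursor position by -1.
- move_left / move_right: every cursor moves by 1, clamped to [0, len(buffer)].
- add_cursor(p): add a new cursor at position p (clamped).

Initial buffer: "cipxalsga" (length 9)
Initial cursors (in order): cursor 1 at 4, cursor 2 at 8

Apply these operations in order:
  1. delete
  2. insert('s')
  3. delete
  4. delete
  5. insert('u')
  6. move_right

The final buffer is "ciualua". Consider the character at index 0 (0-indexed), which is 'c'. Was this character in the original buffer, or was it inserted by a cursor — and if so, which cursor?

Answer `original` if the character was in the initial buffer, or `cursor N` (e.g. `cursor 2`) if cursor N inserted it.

Answer: original

Derivation:
After op 1 (delete): buffer="cipalsa" (len 7), cursors c1@3 c2@6, authorship .......
After op 2 (insert('s')): buffer="cipsalssa" (len 9), cursors c1@4 c2@8, authorship ...1...2.
After op 3 (delete): buffer="cipalsa" (len 7), cursors c1@3 c2@6, authorship .......
After op 4 (delete): buffer="ciala" (len 5), cursors c1@2 c2@4, authorship .....
After op 5 (insert('u')): buffer="ciualua" (len 7), cursors c1@3 c2@6, authorship ..1..2.
After op 6 (move_right): buffer="ciualua" (len 7), cursors c1@4 c2@7, authorship ..1..2.
Authorship (.=original, N=cursor N): . . 1 . . 2 .
Index 0: author = original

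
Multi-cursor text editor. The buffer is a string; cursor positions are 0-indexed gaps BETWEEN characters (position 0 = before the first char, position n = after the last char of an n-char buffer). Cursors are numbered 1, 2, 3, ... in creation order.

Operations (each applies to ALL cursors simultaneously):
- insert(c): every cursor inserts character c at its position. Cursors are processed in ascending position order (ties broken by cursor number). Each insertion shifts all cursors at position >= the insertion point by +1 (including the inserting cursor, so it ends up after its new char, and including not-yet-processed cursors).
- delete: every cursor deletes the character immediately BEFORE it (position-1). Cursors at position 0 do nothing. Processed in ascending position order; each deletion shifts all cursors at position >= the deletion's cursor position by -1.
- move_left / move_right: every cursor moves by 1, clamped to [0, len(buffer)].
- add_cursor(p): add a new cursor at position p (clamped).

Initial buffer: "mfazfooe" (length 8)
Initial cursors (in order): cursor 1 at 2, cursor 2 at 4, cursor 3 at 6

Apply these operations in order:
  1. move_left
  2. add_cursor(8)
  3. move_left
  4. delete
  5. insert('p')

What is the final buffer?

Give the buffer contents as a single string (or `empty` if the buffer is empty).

Answer: pmpapfope

Derivation:
After op 1 (move_left): buffer="mfazfooe" (len 8), cursors c1@1 c2@3 c3@5, authorship ........
After op 2 (add_cursor(8)): buffer="mfazfooe" (len 8), cursors c1@1 c2@3 c3@5 c4@8, authorship ........
After op 3 (move_left): buffer="mfazfooe" (len 8), cursors c1@0 c2@2 c3@4 c4@7, authorship ........
After op 4 (delete): buffer="mafoe" (len 5), cursors c1@0 c2@1 c3@2 c4@4, authorship .....
After op 5 (insert('p')): buffer="pmpapfope" (len 9), cursors c1@1 c2@3 c3@5 c4@8, authorship 1.2.3..4.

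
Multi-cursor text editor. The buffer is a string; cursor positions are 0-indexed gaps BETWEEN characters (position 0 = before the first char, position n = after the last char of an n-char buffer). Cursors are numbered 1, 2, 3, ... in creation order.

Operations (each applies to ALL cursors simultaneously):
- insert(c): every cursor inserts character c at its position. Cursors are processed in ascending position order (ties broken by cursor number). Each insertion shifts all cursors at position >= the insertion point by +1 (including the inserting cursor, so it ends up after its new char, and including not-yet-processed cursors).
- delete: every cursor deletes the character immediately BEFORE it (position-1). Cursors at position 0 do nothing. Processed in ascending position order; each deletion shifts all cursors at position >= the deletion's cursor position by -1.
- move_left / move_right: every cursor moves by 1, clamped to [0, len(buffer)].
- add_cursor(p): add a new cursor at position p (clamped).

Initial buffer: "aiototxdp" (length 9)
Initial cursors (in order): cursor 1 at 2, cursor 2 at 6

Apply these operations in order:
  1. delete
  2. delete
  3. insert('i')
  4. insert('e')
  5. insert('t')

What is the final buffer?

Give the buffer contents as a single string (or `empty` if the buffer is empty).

Answer: ietotietxdp

Derivation:
After op 1 (delete): buffer="aotoxdp" (len 7), cursors c1@1 c2@4, authorship .......
After op 2 (delete): buffer="otxdp" (len 5), cursors c1@0 c2@2, authorship .....
After op 3 (insert('i')): buffer="iotixdp" (len 7), cursors c1@1 c2@4, authorship 1..2...
After op 4 (insert('e')): buffer="ieotiexdp" (len 9), cursors c1@2 c2@6, authorship 11..22...
After op 5 (insert('t')): buffer="ietotietxdp" (len 11), cursors c1@3 c2@8, authorship 111..222...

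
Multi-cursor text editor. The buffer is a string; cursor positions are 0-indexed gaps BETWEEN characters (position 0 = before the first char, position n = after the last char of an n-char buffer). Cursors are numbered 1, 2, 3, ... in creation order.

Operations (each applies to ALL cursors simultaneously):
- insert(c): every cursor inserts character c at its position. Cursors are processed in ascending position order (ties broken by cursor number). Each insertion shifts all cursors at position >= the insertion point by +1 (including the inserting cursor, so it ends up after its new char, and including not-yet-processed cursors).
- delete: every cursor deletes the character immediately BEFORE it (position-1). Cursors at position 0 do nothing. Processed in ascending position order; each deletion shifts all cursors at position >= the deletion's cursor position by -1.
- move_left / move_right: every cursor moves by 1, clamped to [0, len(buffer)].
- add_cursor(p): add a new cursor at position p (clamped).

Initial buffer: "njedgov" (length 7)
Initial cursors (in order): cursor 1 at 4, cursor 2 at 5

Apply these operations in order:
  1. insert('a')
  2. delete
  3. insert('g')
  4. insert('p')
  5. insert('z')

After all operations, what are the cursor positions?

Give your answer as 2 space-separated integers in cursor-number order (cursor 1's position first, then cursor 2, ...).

Answer: 7 11

Derivation:
After op 1 (insert('a')): buffer="njedagaov" (len 9), cursors c1@5 c2@7, authorship ....1.2..
After op 2 (delete): buffer="njedgov" (len 7), cursors c1@4 c2@5, authorship .......
After op 3 (insert('g')): buffer="njedgggov" (len 9), cursors c1@5 c2@7, authorship ....1.2..
After op 4 (insert('p')): buffer="njedgpggpov" (len 11), cursors c1@6 c2@9, authorship ....11.22..
After op 5 (insert('z')): buffer="njedgpzggpzov" (len 13), cursors c1@7 c2@11, authorship ....111.222..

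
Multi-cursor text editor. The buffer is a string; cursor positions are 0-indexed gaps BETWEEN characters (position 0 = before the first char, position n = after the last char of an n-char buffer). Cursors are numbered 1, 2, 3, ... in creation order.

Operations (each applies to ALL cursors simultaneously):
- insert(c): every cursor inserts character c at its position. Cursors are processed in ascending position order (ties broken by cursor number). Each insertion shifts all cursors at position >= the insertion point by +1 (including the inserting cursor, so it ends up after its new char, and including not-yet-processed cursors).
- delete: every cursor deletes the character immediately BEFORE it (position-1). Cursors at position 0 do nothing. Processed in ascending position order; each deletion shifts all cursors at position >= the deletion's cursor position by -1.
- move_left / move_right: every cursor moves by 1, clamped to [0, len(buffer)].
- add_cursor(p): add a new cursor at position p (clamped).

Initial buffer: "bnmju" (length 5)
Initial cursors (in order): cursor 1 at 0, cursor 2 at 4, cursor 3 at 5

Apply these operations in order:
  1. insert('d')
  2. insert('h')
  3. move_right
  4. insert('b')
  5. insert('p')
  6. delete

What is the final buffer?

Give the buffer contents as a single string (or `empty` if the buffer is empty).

After op 1 (insert('d')): buffer="dbnmjdud" (len 8), cursors c1@1 c2@6 c3@8, authorship 1....2.3
After op 2 (insert('h')): buffer="dhbnmjdhudh" (len 11), cursors c1@2 c2@8 c3@11, authorship 11....22.33
After op 3 (move_right): buffer="dhbnmjdhudh" (len 11), cursors c1@3 c2@9 c3@11, authorship 11....22.33
After op 4 (insert('b')): buffer="dhbbnmjdhubdhb" (len 14), cursors c1@4 c2@11 c3@14, authorship 11.1...22.2333
After op 5 (insert('p')): buffer="dhbbpnmjdhubpdhbp" (len 17), cursors c1@5 c2@13 c3@17, authorship 11.11...22.223333
After op 6 (delete): buffer="dhbbnmjdhubdhb" (len 14), cursors c1@4 c2@11 c3@14, authorship 11.1...22.2333

Answer: dhbbnmjdhubdhb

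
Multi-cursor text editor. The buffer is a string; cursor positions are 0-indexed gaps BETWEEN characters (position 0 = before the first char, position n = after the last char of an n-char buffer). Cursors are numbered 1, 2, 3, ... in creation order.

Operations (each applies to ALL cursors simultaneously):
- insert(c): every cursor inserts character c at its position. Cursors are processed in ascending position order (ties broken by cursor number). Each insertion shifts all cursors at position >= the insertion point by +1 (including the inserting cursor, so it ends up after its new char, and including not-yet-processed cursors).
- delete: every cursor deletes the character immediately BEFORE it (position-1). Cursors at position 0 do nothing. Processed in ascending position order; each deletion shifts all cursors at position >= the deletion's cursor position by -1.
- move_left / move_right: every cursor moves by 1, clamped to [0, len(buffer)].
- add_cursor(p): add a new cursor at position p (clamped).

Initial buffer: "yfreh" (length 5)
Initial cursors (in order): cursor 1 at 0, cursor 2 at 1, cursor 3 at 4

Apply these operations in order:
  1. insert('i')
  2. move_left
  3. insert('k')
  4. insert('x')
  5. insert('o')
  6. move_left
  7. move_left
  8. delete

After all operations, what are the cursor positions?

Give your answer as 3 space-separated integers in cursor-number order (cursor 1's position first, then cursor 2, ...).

Answer: 0 4 10

Derivation:
After op 1 (insert('i')): buffer="iyifreih" (len 8), cursors c1@1 c2@3 c3@7, authorship 1.2...3.
After op 2 (move_left): buffer="iyifreih" (len 8), cursors c1@0 c2@2 c3@6, authorship 1.2...3.
After op 3 (insert('k')): buffer="kiykifrekih" (len 11), cursors c1@1 c2@4 c3@9, authorship 11.22...33.
After op 4 (insert('x')): buffer="kxiykxifrekxih" (len 14), cursors c1@2 c2@6 c3@12, authorship 111.222...333.
After op 5 (insert('o')): buffer="kxoiykxoifrekxoih" (len 17), cursors c1@3 c2@8 c3@15, authorship 1111.2222...3333.
After op 6 (move_left): buffer="kxoiykxoifrekxoih" (len 17), cursors c1@2 c2@7 c3@14, authorship 1111.2222...3333.
After op 7 (move_left): buffer="kxoiykxoifrekxoih" (len 17), cursors c1@1 c2@6 c3@13, authorship 1111.2222...3333.
After op 8 (delete): buffer="xoiyxoifrexoih" (len 14), cursors c1@0 c2@4 c3@10, authorship 111.222...333.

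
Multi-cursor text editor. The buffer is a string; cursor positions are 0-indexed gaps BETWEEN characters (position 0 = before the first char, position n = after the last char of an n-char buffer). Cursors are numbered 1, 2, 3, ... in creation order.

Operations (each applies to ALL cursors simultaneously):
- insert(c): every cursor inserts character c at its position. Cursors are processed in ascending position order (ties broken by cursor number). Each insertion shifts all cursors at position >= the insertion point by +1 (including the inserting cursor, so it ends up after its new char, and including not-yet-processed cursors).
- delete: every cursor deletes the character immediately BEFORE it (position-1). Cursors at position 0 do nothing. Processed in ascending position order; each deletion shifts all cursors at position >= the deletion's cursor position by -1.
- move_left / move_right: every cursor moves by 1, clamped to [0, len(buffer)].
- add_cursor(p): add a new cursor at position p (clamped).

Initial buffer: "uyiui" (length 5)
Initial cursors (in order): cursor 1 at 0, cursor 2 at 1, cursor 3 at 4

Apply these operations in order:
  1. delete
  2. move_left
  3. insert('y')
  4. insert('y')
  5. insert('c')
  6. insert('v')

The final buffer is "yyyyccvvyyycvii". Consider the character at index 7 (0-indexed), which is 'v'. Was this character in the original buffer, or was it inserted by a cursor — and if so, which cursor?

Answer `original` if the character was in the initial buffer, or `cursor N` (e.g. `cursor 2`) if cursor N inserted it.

Answer: cursor 2

Derivation:
After op 1 (delete): buffer="yii" (len 3), cursors c1@0 c2@0 c3@2, authorship ...
After op 2 (move_left): buffer="yii" (len 3), cursors c1@0 c2@0 c3@1, authorship ...
After op 3 (insert('y')): buffer="yyyyii" (len 6), cursors c1@2 c2@2 c3@4, authorship 12.3..
After op 4 (insert('y')): buffer="yyyyyyyii" (len 9), cursors c1@4 c2@4 c3@7, authorship 1212.33..
After op 5 (insert('c')): buffer="yyyyccyyycii" (len 12), cursors c1@6 c2@6 c3@10, authorship 121212.333..
After op 6 (insert('v')): buffer="yyyyccvvyyycvii" (len 15), cursors c1@8 c2@8 c3@13, authorship 12121212.3333..
Authorship (.=original, N=cursor N): 1 2 1 2 1 2 1 2 . 3 3 3 3 . .
Index 7: author = 2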